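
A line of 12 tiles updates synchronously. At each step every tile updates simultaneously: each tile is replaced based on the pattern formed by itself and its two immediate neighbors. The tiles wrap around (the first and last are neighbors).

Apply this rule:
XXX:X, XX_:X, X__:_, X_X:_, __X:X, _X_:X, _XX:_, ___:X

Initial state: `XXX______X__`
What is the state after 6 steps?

__X_X_X__X_X

_XX_XXXXXX_X
__X__XXXXX_X
_XX_X_XXXX_X
__X_X__XXX_X
_XX_X_X_XX_X
__X_X_X__X_X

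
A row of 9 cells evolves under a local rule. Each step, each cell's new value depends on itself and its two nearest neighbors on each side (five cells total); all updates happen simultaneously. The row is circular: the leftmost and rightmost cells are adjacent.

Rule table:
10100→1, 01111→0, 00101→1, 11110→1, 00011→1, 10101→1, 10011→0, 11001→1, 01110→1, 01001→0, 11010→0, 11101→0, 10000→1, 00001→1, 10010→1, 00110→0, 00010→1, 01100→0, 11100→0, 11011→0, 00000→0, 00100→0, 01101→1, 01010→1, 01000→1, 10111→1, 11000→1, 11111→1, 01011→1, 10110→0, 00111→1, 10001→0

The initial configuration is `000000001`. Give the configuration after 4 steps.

110000110
001111010
011010011
001010001

001010001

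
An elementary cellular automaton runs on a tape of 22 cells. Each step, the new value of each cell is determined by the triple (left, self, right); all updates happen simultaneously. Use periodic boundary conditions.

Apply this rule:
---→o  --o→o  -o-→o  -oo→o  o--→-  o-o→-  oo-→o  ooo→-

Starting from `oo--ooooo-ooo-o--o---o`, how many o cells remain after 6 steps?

-o-oo---o-o-o-o-oo-ooo
-o-oo-ooo-o-o-o-oo-o-o
-o-oo-o-o-o-o-o-oo-o-o
-o-oo-o-o-o-o-o-oo-o-o  (fixed point — unchanged through step 6)
count of o: 12

12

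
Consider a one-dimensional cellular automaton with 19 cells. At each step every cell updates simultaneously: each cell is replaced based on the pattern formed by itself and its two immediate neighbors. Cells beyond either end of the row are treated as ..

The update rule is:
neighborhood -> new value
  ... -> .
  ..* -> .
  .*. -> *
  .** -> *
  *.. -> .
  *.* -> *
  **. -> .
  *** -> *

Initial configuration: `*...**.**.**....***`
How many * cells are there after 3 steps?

6

*...*.**.**.....**.
*...***.**......*..
*...**.**.......*..
count of *: 6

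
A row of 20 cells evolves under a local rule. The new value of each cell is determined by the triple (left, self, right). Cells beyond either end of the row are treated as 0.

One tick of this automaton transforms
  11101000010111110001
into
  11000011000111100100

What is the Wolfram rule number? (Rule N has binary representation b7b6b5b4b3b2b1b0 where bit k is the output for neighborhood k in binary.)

position 1: 111 → 1  (bit 7 = 1)
position 2: 110 → 0  (bit 6 = 0)
position 3: 101 → 0  (bit 5 = 0)
position 5: 100 → 0  (bit 4 = 0)
position 0: 011 → 1  (bit 3 = 1)
position 4: 010 → 0  (bit 2 = 0)
position 8: 001 → 0  (bit 1 = 0)
position 6: 000 → 1  (bit 0 = 1)
bits b7..b0 = 10001001 = 137

137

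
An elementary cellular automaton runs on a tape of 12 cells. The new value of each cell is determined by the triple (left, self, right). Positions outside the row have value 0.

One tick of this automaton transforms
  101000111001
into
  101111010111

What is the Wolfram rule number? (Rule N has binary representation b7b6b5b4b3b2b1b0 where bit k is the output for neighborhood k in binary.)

151

position 7: 111 → 1  (bit 7 = 1)
position 8: 110 → 0  (bit 6 = 0)
position 1: 101 → 0  (bit 5 = 0)
position 3: 100 → 1  (bit 4 = 1)
position 6: 011 → 0  (bit 3 = 0)
position 0: 010 → 1  (bit 2 = 1)
position 5: 001 → 1  (bit 1 = 1)
position 4: 000 → 1  (bit 0 = 1)
bits b7..b0 = 10010111 = 151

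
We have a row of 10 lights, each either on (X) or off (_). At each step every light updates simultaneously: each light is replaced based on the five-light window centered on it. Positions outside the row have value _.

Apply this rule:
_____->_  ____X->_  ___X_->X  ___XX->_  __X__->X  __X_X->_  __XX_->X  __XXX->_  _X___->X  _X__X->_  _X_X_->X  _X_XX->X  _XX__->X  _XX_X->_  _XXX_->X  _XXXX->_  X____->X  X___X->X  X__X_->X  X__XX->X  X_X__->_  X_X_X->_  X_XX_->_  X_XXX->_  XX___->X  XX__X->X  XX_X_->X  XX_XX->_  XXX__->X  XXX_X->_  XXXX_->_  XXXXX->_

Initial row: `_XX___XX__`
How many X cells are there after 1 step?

8

_XXXX_XXXX
count of X: 8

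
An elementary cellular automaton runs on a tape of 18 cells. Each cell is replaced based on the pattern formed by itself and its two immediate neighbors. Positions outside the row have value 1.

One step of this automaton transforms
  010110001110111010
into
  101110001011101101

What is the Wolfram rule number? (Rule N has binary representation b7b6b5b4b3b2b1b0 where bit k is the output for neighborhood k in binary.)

104

position 9: 111 → 0  (bit 7 = 0)
position 4: 110 → 1  (bit 6 = 1)
position 0: 101 → 1  (bit 5 = 1)
position 5: 100 → 0  (bit 4 = 0)
position 3: 011 → 1  (bit 3 = 1)
position 1: 010 → 0  (bit 2 = 0)
position 7: 001 → 0  (bit 1 = 0)
position 6: 000 → 0  (bit 0 = 0)
bits b7..b0 = 01101000 = 104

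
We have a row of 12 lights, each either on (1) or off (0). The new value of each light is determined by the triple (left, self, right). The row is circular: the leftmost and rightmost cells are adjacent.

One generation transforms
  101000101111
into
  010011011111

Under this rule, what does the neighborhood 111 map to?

At position 9 the neighborhood is 111; the next row has 1 there.

1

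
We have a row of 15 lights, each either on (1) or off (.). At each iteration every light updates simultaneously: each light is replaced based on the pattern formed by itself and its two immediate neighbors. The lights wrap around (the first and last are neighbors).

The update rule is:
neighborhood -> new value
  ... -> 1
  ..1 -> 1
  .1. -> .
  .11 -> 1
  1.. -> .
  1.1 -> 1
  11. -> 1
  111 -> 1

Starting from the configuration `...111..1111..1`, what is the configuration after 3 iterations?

iteration 1: .11111.11111.1.
iteration 2: 1111111111111..
iteration 3: 1111111111111.1

1111111111111.1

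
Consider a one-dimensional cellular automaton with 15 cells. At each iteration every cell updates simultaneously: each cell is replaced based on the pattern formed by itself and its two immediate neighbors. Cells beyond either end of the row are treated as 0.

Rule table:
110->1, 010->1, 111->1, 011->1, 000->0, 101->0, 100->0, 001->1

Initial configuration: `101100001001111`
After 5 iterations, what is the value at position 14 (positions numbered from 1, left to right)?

iteration 1: 101100011011111
iteration 2: 101100111011111
iteration 3: 101101111011111
iteration 4: 101101111011111  (fixed point — unchanged through iteration 5)
position 14 holds 1

1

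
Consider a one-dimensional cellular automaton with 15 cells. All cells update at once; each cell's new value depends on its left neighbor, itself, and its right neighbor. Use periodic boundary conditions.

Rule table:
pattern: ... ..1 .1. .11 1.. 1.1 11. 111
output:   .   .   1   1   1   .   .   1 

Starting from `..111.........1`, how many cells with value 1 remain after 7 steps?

8

1.11.1........1
..1..11.......1
1.11.1.1......1
..1..1.11.....1
1.11.1.1.1....1
..1..1.1.11...1
1.11.1.1.1.1..1
count of 1: 8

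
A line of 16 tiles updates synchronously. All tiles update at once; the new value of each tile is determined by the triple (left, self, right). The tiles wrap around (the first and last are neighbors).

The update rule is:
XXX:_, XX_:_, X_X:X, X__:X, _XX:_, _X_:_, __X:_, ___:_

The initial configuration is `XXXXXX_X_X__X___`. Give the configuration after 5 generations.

______X_X_X__X__
_______X_X_X__X_
________X_X_X__X
X________X_X_X__
_X________X_X_X_

_X________X_X_X_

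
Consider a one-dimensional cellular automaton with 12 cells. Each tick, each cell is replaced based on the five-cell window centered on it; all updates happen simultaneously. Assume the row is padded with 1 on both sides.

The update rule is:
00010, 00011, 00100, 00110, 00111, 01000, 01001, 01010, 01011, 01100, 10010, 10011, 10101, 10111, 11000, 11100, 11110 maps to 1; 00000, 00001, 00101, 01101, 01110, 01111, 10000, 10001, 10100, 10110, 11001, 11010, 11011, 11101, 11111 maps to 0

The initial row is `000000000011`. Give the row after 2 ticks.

tick 1: 100000000110
tick 2: 110000001100

110000001100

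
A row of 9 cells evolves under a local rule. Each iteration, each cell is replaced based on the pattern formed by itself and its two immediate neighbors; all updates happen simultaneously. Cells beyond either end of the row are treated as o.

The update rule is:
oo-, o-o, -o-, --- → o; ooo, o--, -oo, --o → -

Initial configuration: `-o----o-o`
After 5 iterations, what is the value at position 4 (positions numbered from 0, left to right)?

iteration 1: oo-oo-oo-
iteration 2: -oo-oo-oo
iteration 3: o-oo-oo--
iteration 4: oo-oo-o--
iteration 5: -oo-ooo--
position 4 holds o

o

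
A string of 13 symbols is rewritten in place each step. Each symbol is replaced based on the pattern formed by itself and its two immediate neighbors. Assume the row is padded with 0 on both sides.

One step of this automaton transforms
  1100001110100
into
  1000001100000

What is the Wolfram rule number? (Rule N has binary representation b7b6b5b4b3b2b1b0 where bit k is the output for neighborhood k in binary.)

136

position 7: 111 → 1  (bit 7 = 1)
position 1: 110 → 0  (bit 6 = 0)
position 9: 101 → 0  (bit 5 = 0)
position 2: 100 → 0  (bit 4 = 0)
position 0: 011 → 1  (bit 3 = 1)
position 10: 010 → 0  (bit 2 = 0)
position 5: 001 → 0  (bit 1 = 0)
position 3: 000 → 0  (bit 0 = 0)
bits b7..b0 = 10001000 = 136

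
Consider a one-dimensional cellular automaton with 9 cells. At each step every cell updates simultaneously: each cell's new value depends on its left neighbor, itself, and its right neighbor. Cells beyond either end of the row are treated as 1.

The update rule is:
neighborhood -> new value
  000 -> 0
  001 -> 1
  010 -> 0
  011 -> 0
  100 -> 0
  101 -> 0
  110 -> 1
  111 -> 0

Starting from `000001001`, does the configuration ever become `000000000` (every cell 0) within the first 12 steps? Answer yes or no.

no

000010010
000100100
001001001
010010010
000100100  (repeats step 2; period 3)
step 12: 001001001
step 12 is 001001001, still not uniform 0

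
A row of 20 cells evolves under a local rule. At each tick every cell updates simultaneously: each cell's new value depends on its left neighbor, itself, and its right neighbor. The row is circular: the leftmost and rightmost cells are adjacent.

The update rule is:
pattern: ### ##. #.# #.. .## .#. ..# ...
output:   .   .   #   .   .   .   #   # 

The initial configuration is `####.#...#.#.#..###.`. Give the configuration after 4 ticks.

tick 1: ....#..##.#.#..#...#
tick 2: .###..#..#.#..#..##.
tick 3: #....#..#.#..#..#...
tick 4: ..###..#.#..#..#..##

..###..#.#..#..#..##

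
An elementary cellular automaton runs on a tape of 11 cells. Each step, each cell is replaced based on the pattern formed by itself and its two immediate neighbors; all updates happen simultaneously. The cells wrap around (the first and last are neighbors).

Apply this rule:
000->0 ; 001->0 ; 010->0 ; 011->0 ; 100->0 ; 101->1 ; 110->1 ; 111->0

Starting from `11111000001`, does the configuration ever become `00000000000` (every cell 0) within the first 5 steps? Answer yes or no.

step 1: 00001000000
step 2: 00000000000
all cells are 0 at step 2

yes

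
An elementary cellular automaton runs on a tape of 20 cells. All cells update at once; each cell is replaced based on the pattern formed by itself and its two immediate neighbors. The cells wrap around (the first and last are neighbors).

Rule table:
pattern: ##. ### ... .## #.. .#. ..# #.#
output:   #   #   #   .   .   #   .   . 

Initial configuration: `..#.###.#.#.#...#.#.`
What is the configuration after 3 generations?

#.#..##.#.#.#.#.#.#.
#.#...#.#.#.#.#.#.#.
#.#.#.#.#.#.#.#.#.#.

#.#.#.#.#.#.#.#.#.#.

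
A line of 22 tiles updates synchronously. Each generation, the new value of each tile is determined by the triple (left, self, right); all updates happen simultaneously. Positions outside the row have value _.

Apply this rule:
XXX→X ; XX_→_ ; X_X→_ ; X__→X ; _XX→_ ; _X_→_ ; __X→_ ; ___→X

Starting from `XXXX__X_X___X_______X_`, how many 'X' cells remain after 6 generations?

11

_XX_X____XX__XXXXXX__X
_____XXX___X__XXXX_X__
XXXX__X_XX__X__XX___XX
_XX_X_____X__X___XX___
_____XXXX__X__XX___XXX
XXXX__XX_X__X___XX__X_
count of X: 11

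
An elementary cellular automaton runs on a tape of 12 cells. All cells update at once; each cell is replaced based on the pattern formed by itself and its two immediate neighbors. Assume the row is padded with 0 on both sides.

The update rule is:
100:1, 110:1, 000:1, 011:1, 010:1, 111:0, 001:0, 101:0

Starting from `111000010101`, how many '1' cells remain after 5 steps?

7

101111010101
101001010101
101101010101
101101010101  (fixed point — unchanged through step 5)
count of 1: 7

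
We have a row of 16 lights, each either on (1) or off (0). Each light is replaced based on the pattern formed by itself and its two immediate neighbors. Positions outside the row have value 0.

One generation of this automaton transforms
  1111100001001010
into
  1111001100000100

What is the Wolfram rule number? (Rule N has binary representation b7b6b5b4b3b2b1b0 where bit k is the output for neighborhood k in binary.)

169

position 1: 111 → 1  (bit 7 = 1)
position 4: 110 → 0  (bit 6 = 0)
position 13: 101 → 1  (bit 5 = 1)
position 5: 100 → 0  (bit 4 = 0)
position 0: 011 → 1  (bit 3 = 1)
position 9: 010 → 0  (bit 2 = 0)
position 8: 001 → 0  (bit 1 = 0)
position 6: 000 → 1  (bit 0 = 1)
bits b7..b0 = 10101001 = 169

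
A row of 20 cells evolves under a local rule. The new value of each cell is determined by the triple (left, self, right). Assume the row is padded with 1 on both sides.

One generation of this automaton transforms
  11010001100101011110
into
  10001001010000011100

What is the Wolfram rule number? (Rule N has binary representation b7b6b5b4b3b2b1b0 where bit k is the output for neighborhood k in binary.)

152

position 0: 111 → 1  (bit 7 = 1)
position 1: 110 → 0  (bit 6 = 0)
position 2: 101 → 0  (bit 5 = 0)
position 4: 100 → 1  (bit 4 = 1)
position 7: 011 → 1  (bit 3 = 1)
position 3: 010 → 0  (bit 2 = 0)
position 6: 001 → 0  (bit 1 = 0)
position 5: 000 → 0  (bit 0 = 0)
bits b7..b0 = 10011000 = 152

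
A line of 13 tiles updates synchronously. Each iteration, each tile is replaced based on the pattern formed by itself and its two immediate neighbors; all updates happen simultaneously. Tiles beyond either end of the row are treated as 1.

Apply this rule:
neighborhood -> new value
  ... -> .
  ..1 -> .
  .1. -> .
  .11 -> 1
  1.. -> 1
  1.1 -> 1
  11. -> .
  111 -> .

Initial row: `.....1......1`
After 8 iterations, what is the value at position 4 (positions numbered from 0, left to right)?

.

iteration 1: 1.....1.....1
iteration 2: .1.....1....1
iteration 3: 1.1.....1...1
iteration 4: .1.1.....1..1
iteration 5: 1.1.1.....1.1
iteration 6: .1.1.1.....11
iteration 7: 1.1.1.1....1.
iteration 8: .1.1.1.1....1
position 4 holds .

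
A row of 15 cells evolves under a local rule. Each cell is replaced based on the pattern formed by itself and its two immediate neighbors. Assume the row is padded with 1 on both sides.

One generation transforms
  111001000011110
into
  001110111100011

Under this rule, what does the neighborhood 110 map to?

At position 2 the neighborhood is 110; the next row has 1 there.

1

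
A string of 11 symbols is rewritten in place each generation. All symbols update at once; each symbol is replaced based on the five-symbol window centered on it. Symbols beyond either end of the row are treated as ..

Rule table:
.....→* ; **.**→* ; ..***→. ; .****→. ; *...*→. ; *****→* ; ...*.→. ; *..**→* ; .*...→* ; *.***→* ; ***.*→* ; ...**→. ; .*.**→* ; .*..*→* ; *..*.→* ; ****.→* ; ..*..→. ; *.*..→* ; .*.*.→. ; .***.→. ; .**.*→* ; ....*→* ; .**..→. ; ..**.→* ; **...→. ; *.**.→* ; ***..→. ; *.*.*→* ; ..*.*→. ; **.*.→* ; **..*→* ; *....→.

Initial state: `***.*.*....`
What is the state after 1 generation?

..***.**.**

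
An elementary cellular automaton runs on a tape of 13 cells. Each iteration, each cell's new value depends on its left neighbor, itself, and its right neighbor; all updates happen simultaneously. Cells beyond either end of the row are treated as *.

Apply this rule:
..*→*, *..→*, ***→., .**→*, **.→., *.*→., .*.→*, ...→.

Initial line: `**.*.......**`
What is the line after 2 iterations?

...**.....**.
*.**.*...**..

*.**.*...**..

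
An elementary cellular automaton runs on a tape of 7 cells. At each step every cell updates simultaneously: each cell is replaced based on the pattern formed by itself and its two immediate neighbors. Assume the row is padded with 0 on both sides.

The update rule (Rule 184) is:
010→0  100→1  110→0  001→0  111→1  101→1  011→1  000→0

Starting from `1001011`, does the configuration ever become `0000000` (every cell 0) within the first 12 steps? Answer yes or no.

step 1: 0100110
step 2: 0010101
step 3: 0001010
step 4: 0000101
step 5: 0000010
step 6: 0000001
step 7: 0000000
all cells are 0 at step 7

yes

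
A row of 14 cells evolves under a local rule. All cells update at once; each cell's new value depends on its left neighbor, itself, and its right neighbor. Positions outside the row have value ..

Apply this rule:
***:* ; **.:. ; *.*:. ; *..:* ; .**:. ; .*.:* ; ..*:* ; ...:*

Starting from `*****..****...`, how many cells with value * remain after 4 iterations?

.***.**.**.***
*.*.........*.
*.************
*..**********.
count of *: 11

11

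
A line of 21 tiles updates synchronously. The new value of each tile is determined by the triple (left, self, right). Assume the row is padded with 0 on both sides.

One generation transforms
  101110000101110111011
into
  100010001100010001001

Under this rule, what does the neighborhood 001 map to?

1

At position 8 the neighborhood is 001; the next row has 1 there.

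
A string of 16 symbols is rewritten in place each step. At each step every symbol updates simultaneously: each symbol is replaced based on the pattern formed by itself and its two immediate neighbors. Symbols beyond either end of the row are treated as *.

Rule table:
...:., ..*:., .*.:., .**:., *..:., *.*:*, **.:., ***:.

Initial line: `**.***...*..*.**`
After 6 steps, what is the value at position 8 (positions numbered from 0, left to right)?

step 1: ..*..........*..
step 2: ................
step 3: ................  (fixed point — unchanged through step 6)
position 8 holds .

.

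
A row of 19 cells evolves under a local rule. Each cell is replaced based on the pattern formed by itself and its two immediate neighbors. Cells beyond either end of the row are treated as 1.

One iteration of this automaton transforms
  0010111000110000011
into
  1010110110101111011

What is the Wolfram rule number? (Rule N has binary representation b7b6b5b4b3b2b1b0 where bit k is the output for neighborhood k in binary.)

position 5: 111 → 1  (bit 7 = 1)
position 6: 110 → 0  (bit 6 = 0)
position 3: 101 → 0  (bit 5 = 0)
position 0: 100 → 1  (bit 4 = 1)
position 4: 011 → 1  (bit 3 = 1)
position 2: 010 → 1  (bit 2 = 1)
position 1: 001 → 0  (bit 1 = 0)
position 8: 000 → 1  (bit 0 = 1)
bits b7..b0 = 10011101 = 157

157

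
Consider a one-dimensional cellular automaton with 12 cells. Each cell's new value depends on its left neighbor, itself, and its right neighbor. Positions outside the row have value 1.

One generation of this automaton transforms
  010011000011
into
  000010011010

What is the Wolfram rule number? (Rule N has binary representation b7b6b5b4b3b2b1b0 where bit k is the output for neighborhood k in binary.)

9

position 11: 111 → 0  (bit 7 = 0)
position 5: 110 → 0  (bit 6 = 0)
position 0: 101 → 0  (bit 5 = 0)
position 2: 100 → 0  (bit 4 = 0)
position 4: 011 → 1  (bit 3 = 1)
position 1: 010 → 0  (bit 2 = 0)
position 3: 001 → 0  (bit 1 = 0)
position 7: 000 → 1  (bit 0 = 1)
bits b7..b0 = 00001001 = 9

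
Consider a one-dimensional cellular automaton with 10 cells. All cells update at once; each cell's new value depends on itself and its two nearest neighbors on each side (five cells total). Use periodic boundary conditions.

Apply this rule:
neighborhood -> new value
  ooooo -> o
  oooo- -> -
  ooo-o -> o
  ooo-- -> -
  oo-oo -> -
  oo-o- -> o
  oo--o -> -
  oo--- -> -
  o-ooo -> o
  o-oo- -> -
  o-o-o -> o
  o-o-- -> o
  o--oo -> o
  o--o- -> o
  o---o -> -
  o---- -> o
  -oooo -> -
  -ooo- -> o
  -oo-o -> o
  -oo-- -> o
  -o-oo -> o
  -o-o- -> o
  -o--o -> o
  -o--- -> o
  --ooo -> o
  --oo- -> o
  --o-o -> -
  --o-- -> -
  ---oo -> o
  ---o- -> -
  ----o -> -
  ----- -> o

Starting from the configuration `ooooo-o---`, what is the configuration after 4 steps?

o-o-oooo-o
ooooo--o--
o-o---o-oo
oooo---ooo

oooo---ooo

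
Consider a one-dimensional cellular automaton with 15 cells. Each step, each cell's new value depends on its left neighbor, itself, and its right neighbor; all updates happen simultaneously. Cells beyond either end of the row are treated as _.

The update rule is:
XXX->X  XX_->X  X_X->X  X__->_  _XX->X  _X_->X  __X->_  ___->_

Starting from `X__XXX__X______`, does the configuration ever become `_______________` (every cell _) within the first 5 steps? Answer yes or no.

no

X__XXX__X______  (fixed point — unchanged through step 5)
step 5 is X__XXX__X______, still not uniform _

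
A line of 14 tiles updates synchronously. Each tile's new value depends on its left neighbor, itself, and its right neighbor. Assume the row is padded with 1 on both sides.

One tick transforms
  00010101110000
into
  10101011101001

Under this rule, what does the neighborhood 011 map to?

At position 7 the neighborhood is 011; the next row has 1 there.

1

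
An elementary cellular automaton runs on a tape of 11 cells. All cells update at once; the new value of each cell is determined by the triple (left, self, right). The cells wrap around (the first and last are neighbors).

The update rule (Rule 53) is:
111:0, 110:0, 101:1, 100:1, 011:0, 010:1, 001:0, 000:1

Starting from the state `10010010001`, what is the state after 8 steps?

01100011011

01011011100
01100100011
10010111000
11011000110
00100110001
10110001101
01001100010
01100011011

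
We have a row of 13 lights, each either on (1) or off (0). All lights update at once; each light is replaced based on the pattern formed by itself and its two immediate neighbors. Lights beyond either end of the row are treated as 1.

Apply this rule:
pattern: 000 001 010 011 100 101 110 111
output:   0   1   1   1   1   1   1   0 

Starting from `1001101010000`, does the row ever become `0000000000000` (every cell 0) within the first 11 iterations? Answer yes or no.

iteration 1: 1111111111001
iteration 2: 0000000001111
iteration 3: 1000000011000
iteration 4: 1100000111101
iteration 5: 0110001100111
iteration 6: 1111011111100
iteration 7: 0001110000111
iteration 8: 1011011001100
iteration 9: 1111111111111
iteration 10: 0000000000000
all cells are 0 at iteration 10

yes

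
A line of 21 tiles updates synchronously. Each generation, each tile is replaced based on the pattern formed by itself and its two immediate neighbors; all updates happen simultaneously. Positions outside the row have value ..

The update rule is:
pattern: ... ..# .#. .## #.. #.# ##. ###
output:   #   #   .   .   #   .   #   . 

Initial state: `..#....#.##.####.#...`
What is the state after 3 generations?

##.####...#....#..###
.#....####.####.##..#
#.####...#....#..###.

#.####...#....#..###.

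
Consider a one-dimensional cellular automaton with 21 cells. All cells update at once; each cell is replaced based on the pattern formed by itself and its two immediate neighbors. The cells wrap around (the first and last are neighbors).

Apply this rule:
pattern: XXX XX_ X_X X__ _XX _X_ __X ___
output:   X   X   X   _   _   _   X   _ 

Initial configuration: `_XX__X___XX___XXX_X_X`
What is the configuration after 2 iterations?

X_X_X___X_X__X_XXX_X_
_X_X___X_X__X_X_XXX_X

_X_X___X_X__X_X_XXX_X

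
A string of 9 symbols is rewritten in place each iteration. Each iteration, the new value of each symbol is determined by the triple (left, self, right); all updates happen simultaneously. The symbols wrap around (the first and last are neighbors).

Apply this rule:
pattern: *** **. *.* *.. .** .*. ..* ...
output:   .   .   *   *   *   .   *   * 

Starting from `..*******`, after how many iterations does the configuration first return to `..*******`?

18

***......
*..******
.***.....
**..*****
..***....
***..****
...***...
****..***
....***..
*****..**
.....***.
******..*
......***
*******..
*......**
.*******.
**......*
..*******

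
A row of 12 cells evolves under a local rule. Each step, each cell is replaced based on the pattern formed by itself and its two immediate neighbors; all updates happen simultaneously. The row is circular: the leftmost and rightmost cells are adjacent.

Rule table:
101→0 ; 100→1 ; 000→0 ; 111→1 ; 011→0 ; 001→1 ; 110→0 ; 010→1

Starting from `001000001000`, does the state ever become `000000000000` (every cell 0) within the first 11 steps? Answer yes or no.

011100011100
101010101010
101010101010  (fixed point — unchanged through step 11)
step 11 is 101010101010, still not uniform 0

no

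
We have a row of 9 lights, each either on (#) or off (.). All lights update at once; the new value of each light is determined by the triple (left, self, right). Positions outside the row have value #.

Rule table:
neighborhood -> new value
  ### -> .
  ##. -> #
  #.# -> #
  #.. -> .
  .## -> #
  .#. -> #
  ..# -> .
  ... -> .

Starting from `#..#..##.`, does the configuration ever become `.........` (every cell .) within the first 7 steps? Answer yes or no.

step 1: #..#..###
step 2: #..#..#..
step 3: #..#..#..  (fixed point — unchanged through step 7)
step 7 is #..#..#.., still not uniform .

no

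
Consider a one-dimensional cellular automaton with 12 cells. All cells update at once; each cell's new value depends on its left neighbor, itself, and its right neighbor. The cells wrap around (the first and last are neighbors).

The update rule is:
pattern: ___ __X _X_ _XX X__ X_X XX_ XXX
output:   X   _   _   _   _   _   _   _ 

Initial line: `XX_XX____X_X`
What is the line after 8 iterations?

iteration 1: ______XX____
iteration 2: XXXXX____XXX
iteration 3: ______XX____  (repeats iteration 1; period 2)
iteration 8: XXXXX____XXX

XXXXX____XXX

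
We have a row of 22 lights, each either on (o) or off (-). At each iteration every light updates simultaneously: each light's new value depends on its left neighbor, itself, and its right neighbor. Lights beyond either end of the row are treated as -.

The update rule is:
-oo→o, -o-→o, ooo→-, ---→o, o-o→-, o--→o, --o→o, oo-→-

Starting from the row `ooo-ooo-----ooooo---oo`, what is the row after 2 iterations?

o---o--oooooo----oooo-
oooooooo-----ooooo---o

oooooooo-----ooooo---o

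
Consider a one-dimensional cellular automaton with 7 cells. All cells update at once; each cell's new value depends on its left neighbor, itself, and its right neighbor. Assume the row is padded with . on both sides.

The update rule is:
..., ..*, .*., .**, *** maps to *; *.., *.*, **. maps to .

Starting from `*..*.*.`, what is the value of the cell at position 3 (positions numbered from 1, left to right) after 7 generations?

generation 1: *.**.*.
generation 2: *.*..*.
generation 3: *.*.**.
generation 4: *.*.*..
generation 5: *.*.*.*
generation 6: *.*.*.*  (fixed point — unchanged through generation 7)
position 3 holds *

*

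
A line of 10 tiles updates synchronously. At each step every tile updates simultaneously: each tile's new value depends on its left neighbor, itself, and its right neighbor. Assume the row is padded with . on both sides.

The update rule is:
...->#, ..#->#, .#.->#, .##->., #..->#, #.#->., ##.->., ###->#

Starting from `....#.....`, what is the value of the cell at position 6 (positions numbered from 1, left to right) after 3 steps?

#

##########
.########.
#.######.#
position 6 holds #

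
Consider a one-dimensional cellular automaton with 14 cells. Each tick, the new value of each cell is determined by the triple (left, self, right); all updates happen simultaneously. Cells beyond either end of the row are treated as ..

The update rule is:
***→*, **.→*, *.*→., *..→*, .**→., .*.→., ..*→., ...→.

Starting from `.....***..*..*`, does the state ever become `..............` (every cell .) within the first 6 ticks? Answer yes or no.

no

tick 1: ......***..*..
tick 2: .......***..*.
tick 3: ........***..*
tick 4: .........***..
tick 5: ..........***.
tick 6: ...........***
tick 6 is ...........***, still not uniform .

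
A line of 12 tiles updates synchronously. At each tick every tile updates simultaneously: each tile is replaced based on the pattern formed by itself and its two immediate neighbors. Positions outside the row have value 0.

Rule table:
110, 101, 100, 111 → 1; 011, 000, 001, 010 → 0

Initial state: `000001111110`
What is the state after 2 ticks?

000000111111
000000011111

000000011111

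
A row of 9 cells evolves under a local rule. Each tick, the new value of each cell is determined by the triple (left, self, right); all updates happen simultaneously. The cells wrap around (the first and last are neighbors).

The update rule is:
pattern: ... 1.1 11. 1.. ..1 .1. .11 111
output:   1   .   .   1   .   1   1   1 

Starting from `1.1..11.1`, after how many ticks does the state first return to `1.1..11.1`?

2

..11.1..1
1.1..11.1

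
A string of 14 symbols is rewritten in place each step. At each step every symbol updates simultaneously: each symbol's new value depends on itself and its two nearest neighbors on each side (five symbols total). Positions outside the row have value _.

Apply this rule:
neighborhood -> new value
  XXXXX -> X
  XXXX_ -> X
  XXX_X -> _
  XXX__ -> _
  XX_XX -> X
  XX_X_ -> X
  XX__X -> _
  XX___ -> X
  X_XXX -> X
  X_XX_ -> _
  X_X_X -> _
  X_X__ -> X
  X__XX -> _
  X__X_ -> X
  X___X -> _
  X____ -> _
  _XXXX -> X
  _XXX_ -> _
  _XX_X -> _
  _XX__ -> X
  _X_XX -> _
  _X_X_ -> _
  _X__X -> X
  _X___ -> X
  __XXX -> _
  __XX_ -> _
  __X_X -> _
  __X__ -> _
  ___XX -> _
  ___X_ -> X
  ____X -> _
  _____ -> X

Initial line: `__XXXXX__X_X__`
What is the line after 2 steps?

___XXX__X__XX_
X______X_X__XX

X______X_X__XX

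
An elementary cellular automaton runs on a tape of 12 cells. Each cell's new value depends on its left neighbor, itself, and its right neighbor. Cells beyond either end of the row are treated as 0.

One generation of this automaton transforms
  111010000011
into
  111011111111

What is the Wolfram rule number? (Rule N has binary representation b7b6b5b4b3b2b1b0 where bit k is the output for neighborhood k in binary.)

223

position 1: 111 → 1  (bit 7 = 1)
position 2: 110 → 1  (bit 6 = 1)
position 3: 101 → 0  (bit 5 = 0)
position 5: 100 → 1  (bit 4 = 1)
position 0: 011 → 1  (bit 3 = 1)
position 4: 010 → 1  (bit 2 = 1)
position 9: 001 → 1  (bit 1 = 1)
position 6: 000 → 1  (bit 0 = 1)
bits b7..b0 = 11011111 = 223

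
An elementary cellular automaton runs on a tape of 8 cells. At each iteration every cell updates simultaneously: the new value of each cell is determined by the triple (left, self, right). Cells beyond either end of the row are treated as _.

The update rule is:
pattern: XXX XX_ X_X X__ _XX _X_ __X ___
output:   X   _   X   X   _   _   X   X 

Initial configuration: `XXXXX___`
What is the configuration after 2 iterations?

X_X_X_X_

_XXX_XXX
X_X_X_X_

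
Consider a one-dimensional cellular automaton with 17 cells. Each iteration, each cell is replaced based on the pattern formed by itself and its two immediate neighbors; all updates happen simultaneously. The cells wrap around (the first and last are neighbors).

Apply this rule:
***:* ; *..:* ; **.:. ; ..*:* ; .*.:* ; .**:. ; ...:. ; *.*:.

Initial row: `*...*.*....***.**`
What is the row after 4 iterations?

.*.**.**..*.*...*
.*......***.**.**
.**....*.*.......
*..*..**.**......

*..*..**.**......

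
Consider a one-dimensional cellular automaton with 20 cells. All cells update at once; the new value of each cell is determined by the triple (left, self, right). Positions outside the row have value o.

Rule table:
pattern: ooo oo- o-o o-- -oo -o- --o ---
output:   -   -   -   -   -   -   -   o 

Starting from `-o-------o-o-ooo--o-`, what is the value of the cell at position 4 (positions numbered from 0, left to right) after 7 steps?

o

---ooooo------------
-o-------oooooooooo-
---ooooo------------  (repeats step 1; period 2)
step 7: ---ooooo------------
position 4 holds o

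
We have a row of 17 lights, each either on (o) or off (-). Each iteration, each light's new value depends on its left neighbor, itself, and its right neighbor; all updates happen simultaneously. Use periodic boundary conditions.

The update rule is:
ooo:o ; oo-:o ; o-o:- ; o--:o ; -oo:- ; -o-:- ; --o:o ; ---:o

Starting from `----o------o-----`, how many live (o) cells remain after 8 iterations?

13

oooo-oooooo-ooooo
oooo--ooooo--oooo
oooooo-oooooo-ooo
oooooo--ooooo--oo
oooooooo-oooooo-o
oooooooo--ooooo--
-ooooooooo-oooooo
--oooooooo--ooooo
count of o: 13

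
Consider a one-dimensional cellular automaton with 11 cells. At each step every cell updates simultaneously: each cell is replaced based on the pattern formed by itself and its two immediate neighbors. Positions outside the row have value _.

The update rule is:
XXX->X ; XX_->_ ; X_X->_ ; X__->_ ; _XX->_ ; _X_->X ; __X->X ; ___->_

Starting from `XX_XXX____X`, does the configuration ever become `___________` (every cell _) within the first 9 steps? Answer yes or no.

____X____XX
___XX___X__
__X____XX__
_XX___X____
X____XX____
X___X______
X__XX______
X_X________
X_X________
step 9 is X_X________, still not uniform _

no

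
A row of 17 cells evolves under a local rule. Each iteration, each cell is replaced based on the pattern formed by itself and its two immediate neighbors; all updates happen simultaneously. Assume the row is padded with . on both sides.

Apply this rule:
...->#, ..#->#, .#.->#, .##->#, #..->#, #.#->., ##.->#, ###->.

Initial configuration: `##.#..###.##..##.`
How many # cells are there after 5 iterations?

14

iteration 1: ##.####.#.#######
iteration 2: ##.#..#.#.#.....#
iteration 3: ##.####.#.#######  (repeats iteration 1; period 2)
iteration 5: ##.####.#.#######
count of #: 14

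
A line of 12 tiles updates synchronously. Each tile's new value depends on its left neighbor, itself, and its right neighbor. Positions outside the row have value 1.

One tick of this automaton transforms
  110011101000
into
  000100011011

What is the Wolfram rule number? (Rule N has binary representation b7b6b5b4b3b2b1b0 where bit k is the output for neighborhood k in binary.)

39

position 0: 111 → 0  (bit 7 = 0)
position 1: 110 → 0  (bit 6 = 0)
position 7: 101 → 1  (bit 5 = 1)
position 2: 100 → 0  (bit 4 = 0)
position 4: 011 → 0  (bit 3 = 0)
position 8: 010 → 1  (bit 2 = 1)
position 3: 001 → 1  (bit 1 = 1)
position 10: 000 → 1  (bit 0 = 1)
bits b7..b0 = 00100111 = 39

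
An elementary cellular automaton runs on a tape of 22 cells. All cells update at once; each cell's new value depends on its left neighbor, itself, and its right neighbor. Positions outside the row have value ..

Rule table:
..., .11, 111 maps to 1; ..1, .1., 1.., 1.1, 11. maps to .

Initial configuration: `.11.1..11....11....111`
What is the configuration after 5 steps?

.....1......1...111..1

.1.....1..11.1..11.11.
...111....1.....1..1..
11.11..11...111......1
1..1...1..1.11..1111..
.....1......1...111..1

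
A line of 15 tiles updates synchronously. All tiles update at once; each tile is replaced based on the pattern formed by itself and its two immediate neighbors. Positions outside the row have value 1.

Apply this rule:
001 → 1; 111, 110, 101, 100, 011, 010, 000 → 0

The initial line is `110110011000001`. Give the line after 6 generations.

010000001001001

000000100000010
000001000000100
000010000001001
000100000010010
001000000100100
010000001001001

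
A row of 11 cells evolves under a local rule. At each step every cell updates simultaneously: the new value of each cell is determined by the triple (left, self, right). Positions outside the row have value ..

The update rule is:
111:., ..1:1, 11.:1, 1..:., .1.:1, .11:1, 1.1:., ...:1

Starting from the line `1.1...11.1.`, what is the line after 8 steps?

1.1.1111.1.
1.1.1..1.1.
1.1.1.11.1.
1.1.1.11.1.  (fixed point — unchanged through step 8)

1.1.1.11.1.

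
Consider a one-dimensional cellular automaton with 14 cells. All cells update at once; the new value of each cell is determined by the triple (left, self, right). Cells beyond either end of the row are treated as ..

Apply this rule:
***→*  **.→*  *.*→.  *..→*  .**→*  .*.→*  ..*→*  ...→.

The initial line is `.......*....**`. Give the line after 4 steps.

......***..***
.....*********
....**********
...***********

...***********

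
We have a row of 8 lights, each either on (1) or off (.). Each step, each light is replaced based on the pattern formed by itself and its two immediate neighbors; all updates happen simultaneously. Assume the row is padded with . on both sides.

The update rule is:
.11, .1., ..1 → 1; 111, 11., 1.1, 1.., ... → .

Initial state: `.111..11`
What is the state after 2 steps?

1...11..

11...11.
1...11..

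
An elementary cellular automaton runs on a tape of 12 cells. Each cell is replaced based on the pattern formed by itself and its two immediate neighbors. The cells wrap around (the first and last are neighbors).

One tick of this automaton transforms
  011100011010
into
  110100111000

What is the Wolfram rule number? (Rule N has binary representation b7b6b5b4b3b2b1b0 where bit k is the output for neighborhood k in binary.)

position 2: 111 → 0  (bit 7 = 0)
position 3: 110 → 1  (bit 6 = 1)
position 9: 101 → 0  (bit 5 = 0)
position 4: 100 → 0  (bit 4 = 0)
position 1: 011 → 1  (bit 3 = 1)
position 10: 010 → 0  (bit 2 = 0)
position 0: 001 → 1  (bit 1 = 1)
position 5: 000 → 0  (bit 0 = 0)
bits b7..b0 = 01001010 = 74

74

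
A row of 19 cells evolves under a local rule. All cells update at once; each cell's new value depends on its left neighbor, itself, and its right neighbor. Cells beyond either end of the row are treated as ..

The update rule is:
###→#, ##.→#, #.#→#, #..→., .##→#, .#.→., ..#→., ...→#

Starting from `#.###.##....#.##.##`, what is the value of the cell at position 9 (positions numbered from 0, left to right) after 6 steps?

.#######.##..######
.##########..######
.##########..######  (fixed point — unchanged through step 6)
position 9 holds #

#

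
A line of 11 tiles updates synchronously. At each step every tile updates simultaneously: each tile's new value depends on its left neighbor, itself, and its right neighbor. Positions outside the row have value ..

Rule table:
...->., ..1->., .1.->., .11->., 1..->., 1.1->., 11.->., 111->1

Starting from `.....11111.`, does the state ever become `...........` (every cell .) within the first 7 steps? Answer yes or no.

yes

......111..
.......1...
...........
all cells are . at step 3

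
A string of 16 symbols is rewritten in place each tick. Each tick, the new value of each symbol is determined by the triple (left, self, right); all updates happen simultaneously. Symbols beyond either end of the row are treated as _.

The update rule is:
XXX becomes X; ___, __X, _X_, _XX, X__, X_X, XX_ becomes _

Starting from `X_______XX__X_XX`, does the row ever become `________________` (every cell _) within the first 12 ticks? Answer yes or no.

________________
all cells are _ at tick 1

yes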